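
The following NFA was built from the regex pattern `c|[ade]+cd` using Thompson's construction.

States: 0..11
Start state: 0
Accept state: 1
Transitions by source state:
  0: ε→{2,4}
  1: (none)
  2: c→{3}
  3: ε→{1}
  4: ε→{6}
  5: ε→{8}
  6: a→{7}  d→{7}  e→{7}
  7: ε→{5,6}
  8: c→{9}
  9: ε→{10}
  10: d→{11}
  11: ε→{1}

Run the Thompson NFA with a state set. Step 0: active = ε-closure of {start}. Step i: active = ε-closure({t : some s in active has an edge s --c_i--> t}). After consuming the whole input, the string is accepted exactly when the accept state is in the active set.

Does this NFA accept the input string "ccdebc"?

initial (ε-close {0}): {0,2,4,6}
'c' @ 1: {1,3}  ✓accept
'c' @ 2: {}  — dead — no transitions
rest 'debc' ignored (set empty)
end set {} — state 1 not in

Answer: REJECT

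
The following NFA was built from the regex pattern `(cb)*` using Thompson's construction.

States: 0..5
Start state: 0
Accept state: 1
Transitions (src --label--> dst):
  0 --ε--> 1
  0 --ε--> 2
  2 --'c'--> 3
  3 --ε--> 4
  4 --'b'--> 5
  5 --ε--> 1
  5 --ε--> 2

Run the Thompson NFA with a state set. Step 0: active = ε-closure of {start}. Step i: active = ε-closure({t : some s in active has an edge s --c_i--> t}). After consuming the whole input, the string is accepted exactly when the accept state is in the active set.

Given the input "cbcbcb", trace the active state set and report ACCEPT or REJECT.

start: ε-closure({0}) = {0,1,2}
'c' @ 1: {3,4}
'b' @ 2: {1,2,5}  ✓accept
'c' @ 3: {3,4}
'b' @ 4: {1,2,5}  ✓accept
'c' @ 5: {3,4}
'b' @ 6: {1,2,5}  ✓accept
end set {1,2,5} — state 1 in

Answer: ACCEPT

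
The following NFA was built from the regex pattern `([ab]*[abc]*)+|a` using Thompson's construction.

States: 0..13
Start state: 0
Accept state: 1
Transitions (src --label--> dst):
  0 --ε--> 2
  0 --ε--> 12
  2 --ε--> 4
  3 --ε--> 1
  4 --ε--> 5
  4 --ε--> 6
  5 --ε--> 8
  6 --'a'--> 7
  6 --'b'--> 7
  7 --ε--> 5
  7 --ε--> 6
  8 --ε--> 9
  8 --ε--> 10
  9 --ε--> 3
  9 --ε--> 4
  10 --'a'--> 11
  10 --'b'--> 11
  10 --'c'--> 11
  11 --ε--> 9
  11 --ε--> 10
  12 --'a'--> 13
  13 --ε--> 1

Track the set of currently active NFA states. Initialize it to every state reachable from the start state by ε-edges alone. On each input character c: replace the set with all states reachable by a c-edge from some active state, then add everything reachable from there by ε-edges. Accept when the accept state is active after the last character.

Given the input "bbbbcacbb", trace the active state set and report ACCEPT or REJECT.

start: ε-closure({0}) = {0,1,2,3,4,5,6,8,9,10,12}
'b' @ 1: {1,3,4,5,6,7,8,9,10,11}  [accepting]
'b' @ 2: {1,3,4,5,6,7,8,9,10,11}  [accepting]
'b' @ 3: {1,3,4,5,6,7,8,9,10,11}  [accepting]
'b' @ 4: {1,3,4,5,6,7,8,9,10,11}  [accepting]
'c' @ 5: {1,3,4,5,6,8,9,10,11}  [accepting]
'a' @ 6: {1,3,4,5,6,7,8,9,10,11}  [accepting]
'c' @ 7: {1,3,4,5,6,8,9,10,11}  [accepting]
'b' @ 8: {1,3,4,5,6,7,8,9,10,11}  [accepting]
'b' @ 9: {1,3,4,5,6,7,8,9,10,11}  [accepting]
end set {1,3,4,5,6,7,8,9,10,11} — state 1 in

Answer: ACCEPT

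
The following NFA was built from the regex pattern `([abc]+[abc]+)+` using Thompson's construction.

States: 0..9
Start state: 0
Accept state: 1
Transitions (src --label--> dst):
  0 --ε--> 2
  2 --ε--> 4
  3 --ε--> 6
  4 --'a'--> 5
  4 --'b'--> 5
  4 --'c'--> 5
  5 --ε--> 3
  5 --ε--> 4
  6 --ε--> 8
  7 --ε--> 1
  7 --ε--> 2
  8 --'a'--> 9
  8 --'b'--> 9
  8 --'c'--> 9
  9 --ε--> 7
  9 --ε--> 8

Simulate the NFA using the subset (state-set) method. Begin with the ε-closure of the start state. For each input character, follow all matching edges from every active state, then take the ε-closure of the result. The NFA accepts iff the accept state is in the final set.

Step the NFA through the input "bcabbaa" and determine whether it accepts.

Answer: ACCEPT

Trace:
S₀ = ε-closure({0}) = {0,2,4}
'b' @ 1: {3,4,5,6,8}
'c' @ 2: {1,2,3,4,5,6,7,8,9}  ✓accept
'a' @ 3: {1,2,3,4,5,6,7,8,9}  ✓accept
'b' @ 4: {1,2,3,4,5,6,7,8,9}  ✓accept
'b' @ 5: {1,2,3,4,5,6,7,8,9}  ✓accept
'a' @ 6: {1,2,3,4,5,6,7,8,9}  ✓accept
'a' @ 7: {1,2,3,4,5,6,7,8,9}  ✓accept
final: {1,2,3,4,5,6,7,8,9}; accept 1 in set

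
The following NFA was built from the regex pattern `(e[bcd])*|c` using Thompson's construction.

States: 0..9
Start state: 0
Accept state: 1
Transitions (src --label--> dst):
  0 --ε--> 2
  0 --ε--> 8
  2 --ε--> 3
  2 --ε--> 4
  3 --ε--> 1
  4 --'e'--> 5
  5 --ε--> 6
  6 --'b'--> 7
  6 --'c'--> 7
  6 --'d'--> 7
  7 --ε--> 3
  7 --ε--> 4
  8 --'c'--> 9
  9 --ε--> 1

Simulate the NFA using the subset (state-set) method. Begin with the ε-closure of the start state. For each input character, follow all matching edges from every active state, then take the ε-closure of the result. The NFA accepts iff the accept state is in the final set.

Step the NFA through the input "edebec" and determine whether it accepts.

Answer: ACCEPT

Derivation:
initial (ε-close {0}): {0,1,2,3,4,8}
'e' @ 1: {5,6}
'd' @ 2: {1,3,4,7}  (accept∈set)
'e' @ 3: {5,6}
'b' @ 4: {1,3,4,7}  (accept∈set)
'e' @ 5: {5,6}
'c' @ 6: {1,3,4,7}  (accept∈set)
final: {1,3,4,7}; accept 1 in set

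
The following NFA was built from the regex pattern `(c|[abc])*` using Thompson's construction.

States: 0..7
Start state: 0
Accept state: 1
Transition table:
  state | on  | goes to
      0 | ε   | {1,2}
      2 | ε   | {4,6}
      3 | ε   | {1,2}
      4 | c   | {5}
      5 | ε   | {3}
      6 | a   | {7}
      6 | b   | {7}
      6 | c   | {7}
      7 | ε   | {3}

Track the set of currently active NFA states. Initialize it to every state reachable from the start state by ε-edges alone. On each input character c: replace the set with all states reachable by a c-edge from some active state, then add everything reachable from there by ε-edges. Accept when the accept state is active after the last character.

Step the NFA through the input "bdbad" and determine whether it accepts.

S₀ = ε-closure({0}) = {0,1,2,4,6}
'b' @ 1: {1,2,3,4,6,7}  [accepting]
'd' @ 2: {}  — dead — no transitions
rest 'bad' ignored (set empty)
end set {} — state 1 not in

Answer: REJECT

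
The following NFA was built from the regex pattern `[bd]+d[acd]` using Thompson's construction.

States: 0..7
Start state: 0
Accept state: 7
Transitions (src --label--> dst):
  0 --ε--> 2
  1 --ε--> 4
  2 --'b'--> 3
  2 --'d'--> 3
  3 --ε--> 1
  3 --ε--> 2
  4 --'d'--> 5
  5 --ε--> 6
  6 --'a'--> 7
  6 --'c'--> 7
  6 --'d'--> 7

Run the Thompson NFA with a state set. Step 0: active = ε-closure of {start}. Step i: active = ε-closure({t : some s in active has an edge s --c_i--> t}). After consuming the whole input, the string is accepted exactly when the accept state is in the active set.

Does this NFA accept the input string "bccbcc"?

start: ε-closure({0}) = {0,2}
'b' @ 1: {1,2,3,4}
'c' @ 2: {}  — dead — no transitions
rest 'cbcc' ignored (set empty)
after full input: {}  (accept=7 not in)

Answer: REJECT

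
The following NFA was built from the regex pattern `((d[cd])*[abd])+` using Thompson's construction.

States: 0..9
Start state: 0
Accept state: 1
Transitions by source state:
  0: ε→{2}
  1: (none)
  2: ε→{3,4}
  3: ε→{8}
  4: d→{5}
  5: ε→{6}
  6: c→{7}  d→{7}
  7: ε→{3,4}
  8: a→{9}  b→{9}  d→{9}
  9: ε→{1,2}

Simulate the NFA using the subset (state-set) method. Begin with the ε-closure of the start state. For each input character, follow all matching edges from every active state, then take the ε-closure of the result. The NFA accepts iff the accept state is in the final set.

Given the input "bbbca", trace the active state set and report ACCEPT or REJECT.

Answer: REJECT

Trace:
S₀ = ε-closure({0}) = {0,2,3,4,8}
'b' @ 1: {1,2,3,4,8,9}  (accept∈set)
'b' @ 2: {1,2,3,4,8,9}  (accept∈set)
'b' @ 3: {1,2,3,4,8,9}  (accept∈set)
'c' @ 4: {}  — no active states
rest 'a' ignored (set empty)
end set {} — state 1 not in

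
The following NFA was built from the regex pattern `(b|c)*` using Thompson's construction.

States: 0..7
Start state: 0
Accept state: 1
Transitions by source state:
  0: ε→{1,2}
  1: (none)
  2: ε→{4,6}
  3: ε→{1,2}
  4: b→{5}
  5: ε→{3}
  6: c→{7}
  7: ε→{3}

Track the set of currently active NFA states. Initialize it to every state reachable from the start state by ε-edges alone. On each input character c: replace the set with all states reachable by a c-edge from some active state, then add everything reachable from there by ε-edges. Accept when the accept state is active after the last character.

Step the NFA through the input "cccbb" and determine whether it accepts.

Answer: ACCEPT

Trace:
start: ε-closure({0}) = {0,1,2,4,6}
'c' @ 1: {1,2,3,4,6,7}  [accepting]
'c' @ 2: {1,2,3,4,6,7}  [accepting]
'c' @ 3: {1,2,3,4,6,7}  [accepting]
'b' @ 4: {1,2,3,4,5,6}  [accepting]
'b' @ 5: {1,2,3,4,5,6}  [accepting]
end set {1,2,3,4,5,6} — state 1 in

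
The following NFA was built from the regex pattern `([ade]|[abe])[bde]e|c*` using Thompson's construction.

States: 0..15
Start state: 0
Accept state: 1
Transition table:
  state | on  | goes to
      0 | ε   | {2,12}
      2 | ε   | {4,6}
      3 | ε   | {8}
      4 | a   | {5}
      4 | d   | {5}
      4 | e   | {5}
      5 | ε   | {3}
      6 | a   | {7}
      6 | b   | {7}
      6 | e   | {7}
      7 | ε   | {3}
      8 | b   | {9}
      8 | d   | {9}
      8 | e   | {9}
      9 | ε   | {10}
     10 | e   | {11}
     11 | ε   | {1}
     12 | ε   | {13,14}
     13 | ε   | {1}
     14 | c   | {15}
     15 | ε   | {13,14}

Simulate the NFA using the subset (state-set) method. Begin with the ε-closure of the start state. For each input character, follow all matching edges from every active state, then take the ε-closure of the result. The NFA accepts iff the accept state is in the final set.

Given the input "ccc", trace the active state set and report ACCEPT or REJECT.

S₀ = ε-closure({0}) = {0,1,2,4,6,12,13,14}
'c' @ 1: {1,13,14,15}  (accept∈set)
'c' @ 2: {1,13,14,15}  (accept∈set)
'c' @ 3: {1,13,14,15}  (accept∈set)
end set {1,13,14,15} — state 1 in

Answer: ACCEPT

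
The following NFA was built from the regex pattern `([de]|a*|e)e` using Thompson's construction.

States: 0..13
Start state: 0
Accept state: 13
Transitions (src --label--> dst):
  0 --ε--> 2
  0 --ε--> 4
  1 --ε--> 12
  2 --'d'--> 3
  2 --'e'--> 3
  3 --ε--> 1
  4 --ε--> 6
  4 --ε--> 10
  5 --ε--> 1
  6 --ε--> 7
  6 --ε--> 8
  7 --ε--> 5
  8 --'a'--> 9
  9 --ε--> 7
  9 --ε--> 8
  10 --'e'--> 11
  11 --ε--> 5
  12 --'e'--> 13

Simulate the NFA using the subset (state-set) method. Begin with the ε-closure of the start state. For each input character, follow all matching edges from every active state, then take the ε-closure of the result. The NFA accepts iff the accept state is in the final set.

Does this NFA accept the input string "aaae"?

Answer: ACCEPT

Steps:
S₀ = ε-closure({0}) = {0,1,2,4,5,6,7,8,10,12}
'a' @ 1: {1,5,7,8,9,12}
'a' @ 2: {1,5,7,8,9,12}
'a' @ 3: {1,5,7,8,9,12}
'e' @ 4: {13}  (accept∈set)
end set {13} — state 13 in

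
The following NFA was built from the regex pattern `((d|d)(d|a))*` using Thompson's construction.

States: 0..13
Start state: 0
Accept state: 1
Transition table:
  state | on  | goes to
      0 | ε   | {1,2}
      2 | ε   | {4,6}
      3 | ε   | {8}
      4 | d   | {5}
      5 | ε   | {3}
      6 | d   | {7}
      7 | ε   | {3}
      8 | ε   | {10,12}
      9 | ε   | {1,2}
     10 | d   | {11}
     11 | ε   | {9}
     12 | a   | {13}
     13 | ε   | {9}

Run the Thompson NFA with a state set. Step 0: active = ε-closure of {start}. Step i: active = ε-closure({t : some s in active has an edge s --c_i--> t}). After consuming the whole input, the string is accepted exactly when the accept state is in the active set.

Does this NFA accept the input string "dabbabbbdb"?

Answer: REJECT

Steps:
start: ε-closure({0}) = {0,1,2,4,6}
'd' @ 1: {3,5,7,8,10,12}
'a' @ 2: {1,2,4,6,9,13}  (accept∈set)
'b' @ 3: {}  — state set empty
rest 'babbbdb' ignored (set empty)
after full input: {}  (accept=1 not in)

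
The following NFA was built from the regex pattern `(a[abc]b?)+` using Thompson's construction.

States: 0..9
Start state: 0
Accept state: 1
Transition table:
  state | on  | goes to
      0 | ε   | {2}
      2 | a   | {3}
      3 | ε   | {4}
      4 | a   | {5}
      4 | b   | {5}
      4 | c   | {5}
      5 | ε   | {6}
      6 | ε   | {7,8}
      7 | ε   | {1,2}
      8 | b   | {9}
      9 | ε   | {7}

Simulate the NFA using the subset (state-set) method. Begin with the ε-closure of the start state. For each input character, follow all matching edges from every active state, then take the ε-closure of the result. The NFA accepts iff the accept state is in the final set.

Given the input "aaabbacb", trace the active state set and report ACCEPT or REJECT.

initial (ε-close {0}): {0,2}
'a' @ 1: {3,4}
'a' @ 2: {1,2,5,6,7,8}  (accept∈set)
'a' @ 3: {3,4}
'b' @ 4: {1,2,5,6,7,8}  (accept∈set)
'b' @ 5: {1,2,7,9}  (accept∈set)
'a' @ 6: {3,4}
'c' @ 7: {1,2,5,6,7,8}  (accept∈set)
'b' @ 8: {1,2,7,9}  (accept∈set)
after full input: {1,2,7,9}  (accept=1 in)

Answer: ACCEPT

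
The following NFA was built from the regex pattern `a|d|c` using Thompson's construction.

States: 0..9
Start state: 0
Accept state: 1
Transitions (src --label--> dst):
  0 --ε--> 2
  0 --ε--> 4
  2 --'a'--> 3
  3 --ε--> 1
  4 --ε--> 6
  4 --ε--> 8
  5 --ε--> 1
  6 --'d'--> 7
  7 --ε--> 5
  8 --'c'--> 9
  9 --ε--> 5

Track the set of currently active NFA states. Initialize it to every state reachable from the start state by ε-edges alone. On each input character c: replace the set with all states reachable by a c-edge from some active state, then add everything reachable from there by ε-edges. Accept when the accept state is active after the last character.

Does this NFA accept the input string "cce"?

Answer: REJECT

Steps:
initial (ε-close {0}): {0,2,4,6,8}
'c' @ 1: {1,5,9}  (accept∈set)
'c' @ 2: {}  — no active states
rest 'e' ignored (set empty)
final: {}; accept 1 not in set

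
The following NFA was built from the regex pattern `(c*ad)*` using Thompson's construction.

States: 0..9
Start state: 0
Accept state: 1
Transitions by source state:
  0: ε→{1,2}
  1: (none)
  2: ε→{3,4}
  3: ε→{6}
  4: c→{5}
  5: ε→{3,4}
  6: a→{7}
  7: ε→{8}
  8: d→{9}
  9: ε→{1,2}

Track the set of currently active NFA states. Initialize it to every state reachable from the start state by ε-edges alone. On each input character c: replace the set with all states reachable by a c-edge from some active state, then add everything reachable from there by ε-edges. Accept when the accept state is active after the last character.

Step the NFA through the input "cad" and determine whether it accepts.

S₀ = ε-closure({0}) = {0,1,2,3,4,6}
'c' @ 1: {3,4,5,6}
'a' @ 2: {7,8}
'd' @ 3: {1,2,3,4,6,9}  ✓accept
after full input: {1,2,3,4,6,9}  (accept=1 in)

Answer: ACCEPT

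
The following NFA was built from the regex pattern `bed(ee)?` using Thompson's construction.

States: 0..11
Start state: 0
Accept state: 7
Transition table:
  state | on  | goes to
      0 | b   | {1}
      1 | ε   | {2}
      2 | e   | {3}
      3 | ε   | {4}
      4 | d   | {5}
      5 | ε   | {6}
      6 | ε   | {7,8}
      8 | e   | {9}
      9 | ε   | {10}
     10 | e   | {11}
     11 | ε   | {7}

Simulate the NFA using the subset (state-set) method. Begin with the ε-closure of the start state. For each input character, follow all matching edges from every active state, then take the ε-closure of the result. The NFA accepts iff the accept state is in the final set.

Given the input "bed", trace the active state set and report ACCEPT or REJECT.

S₀ = ε-closure({0}) = {0}
'b' @ 1: {1,2}
'e' @ 2: {3,4}
'd' @ 3: {5,6,7,8}  [accepting]
end set {5,6,7,8} — state 7 in

Answer: ACCEPT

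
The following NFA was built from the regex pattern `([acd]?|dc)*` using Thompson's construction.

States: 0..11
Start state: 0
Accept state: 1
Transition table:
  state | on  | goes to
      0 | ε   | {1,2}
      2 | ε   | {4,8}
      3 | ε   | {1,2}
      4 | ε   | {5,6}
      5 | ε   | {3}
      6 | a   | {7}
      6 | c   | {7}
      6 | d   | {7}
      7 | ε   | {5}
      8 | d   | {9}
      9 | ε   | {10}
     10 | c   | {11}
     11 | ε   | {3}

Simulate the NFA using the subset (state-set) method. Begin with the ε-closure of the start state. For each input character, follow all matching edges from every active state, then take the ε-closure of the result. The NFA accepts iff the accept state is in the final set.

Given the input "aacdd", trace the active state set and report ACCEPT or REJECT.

Answer: ACCEPT

Trace:
initial (ε-close {0}): {0,1,2,3,4,5,6,8}
'a' @ 1: {1,2,3,4,5,6,7,8}  (accept∈set)
'a' @ 2: {1,2,3,4,5,6,7,8}  (accept∈set)
'c' @ 3: {1,2,3,4,5,6,7,8}  (accept∈set)
'd' @ 4: {1,2,3,4,5,6,7,8,9,10}  (accept∈set)
'd' @ 5: {1,2,3,4,5,6,7,8,9,10}  (accept∈set)
final: {1,2,3,4,5,6,7,8,9,10}; accept 1 in set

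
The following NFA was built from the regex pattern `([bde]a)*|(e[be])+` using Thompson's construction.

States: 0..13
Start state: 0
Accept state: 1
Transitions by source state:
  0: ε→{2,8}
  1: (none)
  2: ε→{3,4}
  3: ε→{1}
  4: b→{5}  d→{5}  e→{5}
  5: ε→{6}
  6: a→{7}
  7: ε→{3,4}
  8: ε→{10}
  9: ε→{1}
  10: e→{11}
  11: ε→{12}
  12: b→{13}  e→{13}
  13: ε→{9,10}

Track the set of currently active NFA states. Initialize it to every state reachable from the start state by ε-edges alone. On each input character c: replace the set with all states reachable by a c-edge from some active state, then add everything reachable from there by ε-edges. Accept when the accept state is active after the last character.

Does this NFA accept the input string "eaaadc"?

Answer: REJECT

Trace:
initial (ε-close {0}): {0,1,2,3,4,8,10}
'e' @ 1: {5,6,11,12}
'a' @ 2: {1,3,4,7}  (accept∈set)
'a' @ 3: {}  — no active states
rest 'adc' ignored (set empty)
final: {}; accept 1 not in set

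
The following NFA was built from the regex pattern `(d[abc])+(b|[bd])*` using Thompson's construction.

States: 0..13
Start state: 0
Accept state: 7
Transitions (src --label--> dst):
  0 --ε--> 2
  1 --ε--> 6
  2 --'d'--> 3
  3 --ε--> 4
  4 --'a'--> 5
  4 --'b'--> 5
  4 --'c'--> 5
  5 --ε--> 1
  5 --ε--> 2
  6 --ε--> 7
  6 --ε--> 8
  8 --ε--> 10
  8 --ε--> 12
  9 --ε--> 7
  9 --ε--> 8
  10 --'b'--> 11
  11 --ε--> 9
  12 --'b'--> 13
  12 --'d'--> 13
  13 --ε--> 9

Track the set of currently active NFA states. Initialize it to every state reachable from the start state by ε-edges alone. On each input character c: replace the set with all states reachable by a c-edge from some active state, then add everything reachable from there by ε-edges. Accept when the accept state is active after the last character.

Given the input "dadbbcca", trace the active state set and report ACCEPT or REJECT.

Answer: REJECT

Trace:
S₀ = ε-closure({0}) = {0,2}
'd' @ 1: {3,4}
'a' @ 2: {1,2,5,6,7,8,10,12}  (accept∈set)
'd' @ 3: {3,4,7,8,9,10,12,13}  (accept∈set)
'b' @ 4: {1,2,5,6,7,8,9,10,11,12,13}  (accept∈set)
'b' @ 5: {7,8,9,10,11,12,13}  (accept∈set)
'c' @ 6: {}  — state set empty
rest 'ca' ignored (set empty)
after full input: {}  (accept=7 not in)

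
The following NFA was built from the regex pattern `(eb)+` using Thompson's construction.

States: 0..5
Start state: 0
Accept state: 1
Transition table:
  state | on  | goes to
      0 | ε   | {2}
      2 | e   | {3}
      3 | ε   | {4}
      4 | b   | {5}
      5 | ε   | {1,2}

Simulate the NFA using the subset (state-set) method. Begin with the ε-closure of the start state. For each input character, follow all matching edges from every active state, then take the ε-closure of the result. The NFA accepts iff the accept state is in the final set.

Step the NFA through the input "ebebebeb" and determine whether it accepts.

start: ε-closure({0}) = {0,2}
'e' @ 1: {3,4}
'b' @ 2: {1,2,5}  [accepting]
'e' @ 3: {3,4}
'b' @ 4: {1,2,5}  [accepting]
'e' @ 5: {3,4}
'b' @ 6: {1,2,5}  [accepting]
'e' @ 7: {3,4}
'b' @ 8: {1,2,5}  [accepting]
final: {1,2,5}; accept 1 in set

Answer: ACCEPT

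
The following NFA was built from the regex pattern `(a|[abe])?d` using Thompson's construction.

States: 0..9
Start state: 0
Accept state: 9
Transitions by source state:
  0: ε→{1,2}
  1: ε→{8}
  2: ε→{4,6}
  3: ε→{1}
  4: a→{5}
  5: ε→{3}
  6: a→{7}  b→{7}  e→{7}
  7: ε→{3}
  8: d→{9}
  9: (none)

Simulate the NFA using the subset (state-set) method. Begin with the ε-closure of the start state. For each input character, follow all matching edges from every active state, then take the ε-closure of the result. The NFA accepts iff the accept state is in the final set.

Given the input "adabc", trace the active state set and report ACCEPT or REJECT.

Answer: REJECT

Trace:
initial (ε-close {0}): {0,1,2,4,6,8}
'a' @ 1: {1,3,5,7,8}
'd' @ 2: {9}  [accepting]
'a' @ 3: {}  — state set empty
rest 'bc' ignored (set empty)
end set {} — state 9 not in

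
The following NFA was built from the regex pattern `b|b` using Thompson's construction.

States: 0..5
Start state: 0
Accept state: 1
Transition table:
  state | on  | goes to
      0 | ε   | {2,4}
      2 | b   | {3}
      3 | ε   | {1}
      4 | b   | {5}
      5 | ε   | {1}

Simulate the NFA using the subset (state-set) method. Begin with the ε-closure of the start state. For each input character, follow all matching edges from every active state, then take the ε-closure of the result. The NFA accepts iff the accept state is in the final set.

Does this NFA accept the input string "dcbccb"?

Answer: REJECT

Derivation:
start: ε-closure({0}) = {0,2,4}
'd' @ 1: {}  — state set empty
rest 'cbccb' ignored (set empty)
end set {} — state 1 not in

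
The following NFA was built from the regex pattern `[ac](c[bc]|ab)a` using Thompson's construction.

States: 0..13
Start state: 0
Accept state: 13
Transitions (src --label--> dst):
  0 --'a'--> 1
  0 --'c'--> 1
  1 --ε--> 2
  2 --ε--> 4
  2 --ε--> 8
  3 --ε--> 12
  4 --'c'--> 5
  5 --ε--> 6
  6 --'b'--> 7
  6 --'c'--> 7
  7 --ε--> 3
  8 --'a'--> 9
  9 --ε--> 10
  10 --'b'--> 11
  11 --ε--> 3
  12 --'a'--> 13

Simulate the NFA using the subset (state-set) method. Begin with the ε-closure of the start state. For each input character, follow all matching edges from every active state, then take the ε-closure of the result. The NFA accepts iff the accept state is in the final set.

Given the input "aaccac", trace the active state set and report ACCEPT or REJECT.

S₀ = ε-closure({0}) = {0}
'a' @ 1: {1,2,4,8}
'a' @ 2: {9,10}
'c' @ 3: {}  — state set empty
rest 'cac' ignored (set empty)
final: {}; accept 13 not in set

Answer: REJECT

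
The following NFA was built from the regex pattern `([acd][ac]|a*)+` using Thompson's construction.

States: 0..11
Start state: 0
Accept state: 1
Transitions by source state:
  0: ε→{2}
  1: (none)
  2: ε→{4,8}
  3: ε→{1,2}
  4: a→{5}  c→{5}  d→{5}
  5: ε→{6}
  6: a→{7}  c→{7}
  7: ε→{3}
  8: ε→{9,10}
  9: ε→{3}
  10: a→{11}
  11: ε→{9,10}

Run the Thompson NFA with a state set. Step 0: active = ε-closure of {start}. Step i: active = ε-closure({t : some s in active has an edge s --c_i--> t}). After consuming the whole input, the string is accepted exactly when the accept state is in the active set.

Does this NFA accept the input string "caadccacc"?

Answer: ACCEPT

Steps:
S₀ = ε-closure({0}) = {0,1,2,3,4,8,9,10}
'c' @ 1: {5,6}
'a' @ 2: {1,2,3,4,7,8,9,10}  (accept∈set)
'a' @ 3: {1,2,3,4,5,6,8,9,10,11}  (accept∈set)
'd' @ 4: {5,6}
'c' @ 5: {1,2,3,4,7,8,9,10}  (accept∈set)
'c' @ 6: {5,6}
'a' @ 7: {1,2,3,4,7,8,9,10}  (accept∈set)
'c' @ 8: {5,6}
'c' @ 9: {1,2,3,4,7,8,9,10}  (accept∈set)
end set {1,2,3,4,7,8,9,10} — state 1 in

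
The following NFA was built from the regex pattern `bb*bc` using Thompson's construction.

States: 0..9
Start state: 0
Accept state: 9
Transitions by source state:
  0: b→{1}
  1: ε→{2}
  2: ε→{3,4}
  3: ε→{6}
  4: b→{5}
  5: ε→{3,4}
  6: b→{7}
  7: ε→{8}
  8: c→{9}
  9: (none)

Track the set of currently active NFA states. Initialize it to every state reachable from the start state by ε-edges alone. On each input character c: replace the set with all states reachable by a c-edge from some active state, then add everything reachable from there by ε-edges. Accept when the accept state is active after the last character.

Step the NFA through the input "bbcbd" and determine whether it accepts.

Answer: REJECT

Trace:
initial (ε-close {0}): {0}
'b' @ 1: {1,2,3,4,6}
'b' @ 2: {3,4,5,6,7,8}
'c' @ 3: {9}  (accept∈set)
'b' @ 4: {}  — no active states
rest 'd' ignored (set empty)
after full input: {}  (accept=9 not in)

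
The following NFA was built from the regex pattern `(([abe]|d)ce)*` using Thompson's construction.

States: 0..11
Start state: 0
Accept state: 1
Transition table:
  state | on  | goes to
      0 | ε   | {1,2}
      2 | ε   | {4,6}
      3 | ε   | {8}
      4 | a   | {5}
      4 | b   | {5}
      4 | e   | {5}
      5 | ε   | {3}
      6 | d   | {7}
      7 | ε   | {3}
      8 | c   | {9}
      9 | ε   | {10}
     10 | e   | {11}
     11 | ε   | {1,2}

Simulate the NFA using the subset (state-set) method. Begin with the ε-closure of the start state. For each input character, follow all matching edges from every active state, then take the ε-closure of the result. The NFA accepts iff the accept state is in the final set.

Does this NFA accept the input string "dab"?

Answer: REJECT

Steps:
S₀ = ε-closure({0}) = {0,1,2,4,6}
'd' @ 1: {3,7,8}
'a' @ 2: {}  — no active states
rest 'b' ignored (set empty)
end set {} — state 1 not in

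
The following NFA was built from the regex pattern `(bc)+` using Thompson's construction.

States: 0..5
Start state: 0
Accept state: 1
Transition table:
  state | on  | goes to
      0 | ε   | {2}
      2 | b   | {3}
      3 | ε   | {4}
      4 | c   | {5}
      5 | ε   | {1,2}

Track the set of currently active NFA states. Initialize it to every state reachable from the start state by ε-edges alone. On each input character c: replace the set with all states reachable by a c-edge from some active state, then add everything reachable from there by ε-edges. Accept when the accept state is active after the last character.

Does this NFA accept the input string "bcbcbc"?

Answer: ACCEPT

Steps:
start: ε-closure({0}) = {0,2}
'b' @ 1: {3,4}
'c' @ 2: {1,2,5}  [accepting]
'b' @ 3: {3,4}
'c' @ 4: {1,2,5}  [accepting]
'b' @ 5: {3,4}
'c' @ 6: {1,2,5}  [accepting]
final: {1,2,5}; accept 1 in set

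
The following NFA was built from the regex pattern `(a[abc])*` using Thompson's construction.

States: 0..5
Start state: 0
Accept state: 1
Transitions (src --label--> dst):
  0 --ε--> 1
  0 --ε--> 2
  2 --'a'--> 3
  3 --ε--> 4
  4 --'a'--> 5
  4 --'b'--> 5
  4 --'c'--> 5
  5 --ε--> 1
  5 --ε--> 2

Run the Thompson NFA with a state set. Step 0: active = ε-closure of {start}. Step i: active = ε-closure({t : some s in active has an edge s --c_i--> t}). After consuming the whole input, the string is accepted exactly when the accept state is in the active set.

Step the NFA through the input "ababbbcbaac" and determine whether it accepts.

initial (ε-close {0}): {0,1,2}
'a' @ 1: {3,4}
'b' @ 2: {1,2,5}  [accepting]
'a' @ 3: {3,4}
'b' @ 4: {1,2,5}  [accepting]
'b' @ 5: {}  — dead — no transitions
rest 'bcbaac' ignored (set empty)
end set {} — state 1 not in

Answer: REJECT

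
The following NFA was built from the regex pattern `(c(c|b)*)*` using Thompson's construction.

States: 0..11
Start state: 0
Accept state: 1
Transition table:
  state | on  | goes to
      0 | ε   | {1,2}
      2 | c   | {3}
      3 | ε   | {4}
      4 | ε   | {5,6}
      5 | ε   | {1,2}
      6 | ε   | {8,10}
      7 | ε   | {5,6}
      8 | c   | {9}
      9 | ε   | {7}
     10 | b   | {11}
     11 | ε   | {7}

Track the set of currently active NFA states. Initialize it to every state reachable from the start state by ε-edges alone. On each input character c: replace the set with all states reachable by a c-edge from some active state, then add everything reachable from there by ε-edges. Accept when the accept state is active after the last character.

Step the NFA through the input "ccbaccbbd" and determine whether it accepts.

S₀ = ε-closure({0}) = {0,1,2}
'c' @ 1: {1,2,3,4,5,6,8,10}  ✓accept
'c' @ 2: {1,2,3,4,5,6,7,8,9,10}  ✓accept
'b' @ 3: {1,2,5,6,7,8,10,11}  ✓accept
'a' @ 4: {}  — state set empty
rest 'ccbbd' ignored (set empty)
end set {} — state 1 not in

Answer: REJECT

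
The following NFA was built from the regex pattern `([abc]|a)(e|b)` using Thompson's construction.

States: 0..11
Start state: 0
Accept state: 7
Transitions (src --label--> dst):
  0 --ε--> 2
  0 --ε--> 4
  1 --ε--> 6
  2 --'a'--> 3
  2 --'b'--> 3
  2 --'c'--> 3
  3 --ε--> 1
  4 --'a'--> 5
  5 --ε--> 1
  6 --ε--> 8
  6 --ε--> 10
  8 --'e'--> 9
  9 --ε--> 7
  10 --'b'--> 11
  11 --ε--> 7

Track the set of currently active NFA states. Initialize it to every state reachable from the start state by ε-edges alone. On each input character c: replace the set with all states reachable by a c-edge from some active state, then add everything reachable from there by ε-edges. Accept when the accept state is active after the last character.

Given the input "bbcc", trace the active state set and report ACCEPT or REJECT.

Answer: REJECT

Trace:
start: ε-closure({0}) = {0,2,4}
'b' @ 1: {1,3,6,8,10}
'b' @ 2: {7,11}  (accept∈set)
'c' @ 3: {}  — state set empty
rest 'c' ignored (set empty)
after full input: {}  (accept=7 not in)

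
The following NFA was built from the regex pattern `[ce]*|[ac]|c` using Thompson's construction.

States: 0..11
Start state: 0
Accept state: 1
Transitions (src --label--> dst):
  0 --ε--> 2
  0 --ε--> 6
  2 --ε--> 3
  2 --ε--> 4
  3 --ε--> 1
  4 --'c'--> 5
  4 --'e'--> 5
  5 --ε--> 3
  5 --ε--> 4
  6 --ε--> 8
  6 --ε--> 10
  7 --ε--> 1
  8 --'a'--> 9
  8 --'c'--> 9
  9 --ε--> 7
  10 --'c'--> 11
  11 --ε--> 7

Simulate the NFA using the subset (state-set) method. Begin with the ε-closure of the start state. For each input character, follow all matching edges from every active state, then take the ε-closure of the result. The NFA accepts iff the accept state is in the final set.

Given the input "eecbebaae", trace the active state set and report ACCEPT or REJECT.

Answer: REJECT

Trace:
S₀ = ε-closure({0}) = {0,1,2,3,4,6,8,10}
'e' @ 1: {1,3,4,5}  ✓accept
'e' @ 2: {1,3,4,5}  ✓accept
'c' @ 3: {1,3,4,5}  ✓accept
'b' @ 4: {}  — no active states
rest 'ebaae' ignored (set empty)
after full input: {}  (accept=1 not in)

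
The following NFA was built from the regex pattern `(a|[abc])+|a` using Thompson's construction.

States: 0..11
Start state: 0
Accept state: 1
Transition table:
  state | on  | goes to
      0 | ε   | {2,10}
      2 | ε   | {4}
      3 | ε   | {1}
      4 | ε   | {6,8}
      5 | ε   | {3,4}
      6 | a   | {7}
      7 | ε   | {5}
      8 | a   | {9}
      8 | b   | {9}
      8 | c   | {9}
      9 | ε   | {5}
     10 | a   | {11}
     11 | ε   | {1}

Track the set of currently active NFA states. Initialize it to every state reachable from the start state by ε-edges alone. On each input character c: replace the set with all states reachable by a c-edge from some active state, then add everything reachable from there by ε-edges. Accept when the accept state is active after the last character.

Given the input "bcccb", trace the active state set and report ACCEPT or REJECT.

S₀ = ε-closure({0}) = {0,2,4,6,8,10}
'b' @ 1: {1,3,4,5,6,8,9}  [accepting]
'c' @ 2: {1,3,4,5,6,8,9}  [accepting]
'c' @ 3: {1,3,4,5,6,8,9}  [accepting]
'c' @ 4: {1,3,4,5,6,8,9}  [accepting]
'b' @ 5: {1,3,4,5,6,8,9}  [accepting]
final: {1,3,4,5,6,8,9}; accept 1 in set

Answer: ACCEPT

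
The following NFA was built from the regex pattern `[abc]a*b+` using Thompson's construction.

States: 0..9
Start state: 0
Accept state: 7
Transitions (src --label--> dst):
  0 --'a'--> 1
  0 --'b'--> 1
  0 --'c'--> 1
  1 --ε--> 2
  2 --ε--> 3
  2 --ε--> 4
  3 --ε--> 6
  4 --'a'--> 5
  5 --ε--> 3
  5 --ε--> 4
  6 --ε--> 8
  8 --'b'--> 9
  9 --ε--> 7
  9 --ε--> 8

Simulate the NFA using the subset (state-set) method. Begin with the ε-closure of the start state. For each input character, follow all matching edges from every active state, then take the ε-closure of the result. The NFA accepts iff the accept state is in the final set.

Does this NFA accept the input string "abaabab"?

Answer: REJECT

Steps:
start: ε-closure({0}) = {0}
'a' @ 1: {1,2,3,4,6,8}
'b' @ 2: {7,8,9}  (accept∈set)
'a' @ 3: {}  — no active states
rest 'abab' ignored (set empty)
end set {} — state 7 not in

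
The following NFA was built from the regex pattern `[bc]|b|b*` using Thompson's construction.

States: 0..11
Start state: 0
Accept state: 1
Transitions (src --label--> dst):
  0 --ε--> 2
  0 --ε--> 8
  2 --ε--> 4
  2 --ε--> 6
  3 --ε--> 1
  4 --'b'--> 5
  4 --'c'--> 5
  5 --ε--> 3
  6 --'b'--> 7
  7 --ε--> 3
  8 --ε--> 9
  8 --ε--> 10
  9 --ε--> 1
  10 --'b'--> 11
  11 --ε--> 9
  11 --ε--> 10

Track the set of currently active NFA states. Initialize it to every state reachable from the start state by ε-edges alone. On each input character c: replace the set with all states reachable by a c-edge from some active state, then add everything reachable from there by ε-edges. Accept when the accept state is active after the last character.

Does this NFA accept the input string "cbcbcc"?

start: ε-closure({0}) = {0,1,2,4,6,8,9,10}
'c' @ 1: {1,3,5}  (accept∈set)
'b' @ 2: {}  — dead — no transitions
rest 'cbcc' ignored (set empty)
final: {}; accept 1 not in set

Answer: REJECT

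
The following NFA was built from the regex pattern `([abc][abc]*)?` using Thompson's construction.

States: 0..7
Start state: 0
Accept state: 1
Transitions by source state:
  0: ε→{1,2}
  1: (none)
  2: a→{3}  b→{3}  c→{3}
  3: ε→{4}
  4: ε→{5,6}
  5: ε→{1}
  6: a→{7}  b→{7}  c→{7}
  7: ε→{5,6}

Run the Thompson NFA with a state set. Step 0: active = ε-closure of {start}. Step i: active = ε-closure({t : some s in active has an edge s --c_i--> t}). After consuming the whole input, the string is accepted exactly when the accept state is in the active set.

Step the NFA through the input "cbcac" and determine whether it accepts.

initial (ε-close {0}): {0,1,2}
'c' @ 1: {1,3,4,5,6}  ✓accept
'b' @ 2: {1,5,6,7}  ✓accept
'c' @ 3: {1,5,6,7}  ✓accept
'a' @ 4: {1,5,6,7}  ✓accept
'c' @ 5: {1,5,6,7}  ✓accept
after full input: {1,5,6,7}  (accept=1 in)

Answer: ACCEPT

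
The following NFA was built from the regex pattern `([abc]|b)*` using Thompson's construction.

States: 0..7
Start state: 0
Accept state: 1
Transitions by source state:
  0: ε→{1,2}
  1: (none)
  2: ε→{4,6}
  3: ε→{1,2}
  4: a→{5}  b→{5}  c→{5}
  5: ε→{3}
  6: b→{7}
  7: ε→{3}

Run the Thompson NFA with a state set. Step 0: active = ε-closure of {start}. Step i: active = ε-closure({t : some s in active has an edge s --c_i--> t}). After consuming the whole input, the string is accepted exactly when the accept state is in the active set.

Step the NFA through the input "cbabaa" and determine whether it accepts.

Answer: ACCEPT

Trace:
S₀ = ε-closure({0}) = {0,1,2,4,6}
'c' @ 1: {1,2,3,4,5,6}  ✓accept
'b' @ 2: {1,2,3,4,5,6,7}  ✓accept
'a' @ 3: {1,2,3,4,5,6}  ✓accept
'b' @ 4: {1,2,3,4,5,6,7}  ✓accept
'a' @ 5: {1,2,3,4,5,6}  ✓accept
'a' @ 6: {1,2,3,4,5,6}  ✓accept
after full input: {1,2,3,4,5,6}  (accept=1 in)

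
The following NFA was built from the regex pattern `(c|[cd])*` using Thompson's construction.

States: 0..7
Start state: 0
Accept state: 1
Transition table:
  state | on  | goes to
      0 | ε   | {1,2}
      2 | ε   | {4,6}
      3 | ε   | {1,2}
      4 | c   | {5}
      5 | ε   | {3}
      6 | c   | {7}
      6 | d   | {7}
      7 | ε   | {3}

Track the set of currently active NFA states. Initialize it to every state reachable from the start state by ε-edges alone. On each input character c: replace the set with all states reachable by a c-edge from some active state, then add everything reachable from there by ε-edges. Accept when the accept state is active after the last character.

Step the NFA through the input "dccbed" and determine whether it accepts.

Answer: REJECT

Derivation:
start: ε-closure({0}) = {0,1,2,4,6}
'd' @ 1: {1,2,3,4,6,7}  [accepting]
'c' @ 2: {1,2,3,4,5,6,7}  [accepting]
'c' @ 3: {1,2,3,4,5,6,7}  [accepting]
'b' @ 4: {}  — dead — no transitions
rest 'ed' ignored (set empty)
after full input: {}  (accept=1 not in)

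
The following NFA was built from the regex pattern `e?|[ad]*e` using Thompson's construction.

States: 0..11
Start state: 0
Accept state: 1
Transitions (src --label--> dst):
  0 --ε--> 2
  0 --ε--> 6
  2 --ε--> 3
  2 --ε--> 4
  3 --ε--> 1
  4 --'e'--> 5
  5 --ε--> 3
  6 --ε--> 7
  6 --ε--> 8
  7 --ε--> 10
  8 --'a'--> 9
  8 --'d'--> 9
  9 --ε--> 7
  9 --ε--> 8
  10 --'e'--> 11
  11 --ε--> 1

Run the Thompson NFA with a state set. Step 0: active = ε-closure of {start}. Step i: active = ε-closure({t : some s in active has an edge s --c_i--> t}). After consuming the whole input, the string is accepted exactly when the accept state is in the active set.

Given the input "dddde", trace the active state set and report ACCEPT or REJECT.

S₀ = ε-closure({0}) = {0,1,2,3,4,6,7,8,10}
'd' @ 1: {7,8,9,10}
'd' @ 2: {7,8,9,10}
'd' @ 3: {7,8,9,10}
'd' @ 4: {7,8,9,10}
'e' @ 5: {1,11}  (accept∈set)
end set {1,11} — state 1 in

Answer: ACCEPT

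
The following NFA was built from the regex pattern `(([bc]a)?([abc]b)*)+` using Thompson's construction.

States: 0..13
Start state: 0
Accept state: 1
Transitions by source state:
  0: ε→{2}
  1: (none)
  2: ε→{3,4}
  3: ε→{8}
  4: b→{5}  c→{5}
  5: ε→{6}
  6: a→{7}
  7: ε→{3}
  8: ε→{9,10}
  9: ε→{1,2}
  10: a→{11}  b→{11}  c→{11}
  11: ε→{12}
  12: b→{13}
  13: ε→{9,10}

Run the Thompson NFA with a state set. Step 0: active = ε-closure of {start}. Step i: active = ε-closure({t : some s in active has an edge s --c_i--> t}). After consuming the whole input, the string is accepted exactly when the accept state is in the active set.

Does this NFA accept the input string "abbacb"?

start: ε-closure({0}) = {0,1,2,3,4,8,9,10}
'a' @ 1: {11,12}
'b' @ 2: {1,2,3,4,8,9,10,13}  (accept∈set)
'b' @ 3: {5,6,11,12}
'a' @ 4: {1,2,3,4,7,8,9,10}  (accept∈set)
'c' @ 5: {5,6,11,12}
'b' @ 6: {1,2,3,4,8,9,10,13}  (accept∈set)
end set {1,2,3,4,8,9,10,13} — state 1 in

Answer: ACCEPT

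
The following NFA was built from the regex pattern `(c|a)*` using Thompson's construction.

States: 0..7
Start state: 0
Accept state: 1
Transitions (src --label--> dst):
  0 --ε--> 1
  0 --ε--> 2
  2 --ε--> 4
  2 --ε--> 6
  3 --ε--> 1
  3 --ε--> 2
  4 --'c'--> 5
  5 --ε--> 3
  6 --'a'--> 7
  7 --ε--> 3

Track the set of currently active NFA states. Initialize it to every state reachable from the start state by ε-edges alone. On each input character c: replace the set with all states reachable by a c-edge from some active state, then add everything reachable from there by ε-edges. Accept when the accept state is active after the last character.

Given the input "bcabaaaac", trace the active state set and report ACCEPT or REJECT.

Answer: REJECT

Derivation:
initial (ε-close {0}): {0,1,2,4,6}
'b' @ 1: {}  — no active states
rest 'cabaaaac' ignored (set empty)
after full input: {}  (accept=1 not in)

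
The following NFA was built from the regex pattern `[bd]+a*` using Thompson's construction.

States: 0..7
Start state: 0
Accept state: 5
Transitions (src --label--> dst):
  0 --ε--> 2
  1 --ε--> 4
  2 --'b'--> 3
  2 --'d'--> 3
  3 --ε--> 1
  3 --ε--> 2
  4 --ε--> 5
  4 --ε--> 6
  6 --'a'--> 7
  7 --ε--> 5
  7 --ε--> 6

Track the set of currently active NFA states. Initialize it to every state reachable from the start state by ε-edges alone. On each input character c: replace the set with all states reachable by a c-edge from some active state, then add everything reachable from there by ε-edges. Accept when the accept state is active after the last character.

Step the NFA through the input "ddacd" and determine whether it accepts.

S₀ = ε-closure({0}) = {0,2}
'd' @ 1: {1,2,3,4,5,6}  ✓accept
'd' @ 2: {1,2,3,4,5,6}  ✓accept
'a' @ 3: {5,6,7}  ✓accept
'c' @ 4: {}  — state set empty
rest 'd' ignored (set empty)
end set {} — state 5 not in

Answer: REJECT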